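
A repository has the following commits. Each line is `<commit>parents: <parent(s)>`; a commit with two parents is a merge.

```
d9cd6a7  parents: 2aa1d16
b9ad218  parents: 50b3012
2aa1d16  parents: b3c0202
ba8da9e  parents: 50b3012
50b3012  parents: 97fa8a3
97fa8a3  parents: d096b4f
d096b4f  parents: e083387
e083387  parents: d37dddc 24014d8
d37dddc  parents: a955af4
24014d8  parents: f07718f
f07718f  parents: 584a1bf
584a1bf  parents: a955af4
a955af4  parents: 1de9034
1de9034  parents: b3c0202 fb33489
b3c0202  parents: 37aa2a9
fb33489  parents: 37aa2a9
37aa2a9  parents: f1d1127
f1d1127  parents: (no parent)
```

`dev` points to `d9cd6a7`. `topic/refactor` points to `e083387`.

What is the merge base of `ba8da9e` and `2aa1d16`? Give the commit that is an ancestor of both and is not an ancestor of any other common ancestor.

Ancestors of ba8da9e: {1de9034, 24014d8, 37aa2a9, 50b3012, 584a1bf, 97fa8a3, a955af4, b3c0202, ba8da9e, d096b4f, d37dddc, e083387, f07718f, f1d1127, fb33489}.
Ancestors of 2aa1d16: {2aa1d16, 37aa2a9, b3c0202, f1d1127}.
Common ancestors: {37aa2a9, b3c0202, f1d1127}.
Among these, b3c0202 is not an ancestor of any other common ancestor — it is the merge base.

b3c0202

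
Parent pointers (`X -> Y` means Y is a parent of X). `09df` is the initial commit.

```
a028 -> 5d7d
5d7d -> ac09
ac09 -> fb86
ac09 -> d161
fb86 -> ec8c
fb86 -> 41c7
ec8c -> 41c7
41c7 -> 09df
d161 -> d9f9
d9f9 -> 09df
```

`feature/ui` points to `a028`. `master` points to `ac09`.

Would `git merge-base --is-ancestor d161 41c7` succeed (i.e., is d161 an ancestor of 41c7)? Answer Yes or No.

No

Ancestors of 41c7: {09df, 41c7}.
d161 is not in that set, so it is not an ancestor of 41c7.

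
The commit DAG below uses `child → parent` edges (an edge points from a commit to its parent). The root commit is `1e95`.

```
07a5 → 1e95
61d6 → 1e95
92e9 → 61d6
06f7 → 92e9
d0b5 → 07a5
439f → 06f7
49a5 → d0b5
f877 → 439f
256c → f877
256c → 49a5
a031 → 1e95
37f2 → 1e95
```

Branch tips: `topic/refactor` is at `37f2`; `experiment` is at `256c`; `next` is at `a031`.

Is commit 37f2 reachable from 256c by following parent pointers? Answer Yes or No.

Ancestors of 256c: {06f7, 07a5, 1e95, 256c, 439f, 49a5, 61d6, 92e9, d0b5, f877}.
37f2 is not in that set, so it is not an ancestor of 256c.

No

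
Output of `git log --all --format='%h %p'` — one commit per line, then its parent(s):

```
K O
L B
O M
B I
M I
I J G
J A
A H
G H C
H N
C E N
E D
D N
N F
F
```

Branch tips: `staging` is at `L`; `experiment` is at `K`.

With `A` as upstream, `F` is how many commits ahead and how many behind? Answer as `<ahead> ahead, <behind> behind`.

Reachable from F: {F}.
Reachable from A: {A, F, H, N}.
Only in F's history (ahead): {} — 0.
Only in A's history (behind): {A, H, N} — 3.

0 ahead, 3 behind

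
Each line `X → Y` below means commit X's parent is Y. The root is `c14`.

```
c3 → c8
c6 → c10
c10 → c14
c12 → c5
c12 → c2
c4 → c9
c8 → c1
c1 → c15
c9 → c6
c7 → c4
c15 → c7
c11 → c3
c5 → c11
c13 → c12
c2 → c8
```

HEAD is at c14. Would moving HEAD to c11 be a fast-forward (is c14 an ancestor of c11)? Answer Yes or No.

A fast-forward from c14 to c11 is possible iff c14 is an ancestor of c11.
Ancestors of c11: {c1, c10, c11, c14, c15, c3, c4, c6, c7, c8, c9}.
c14 is among them, so fast-forward is possible.

Yes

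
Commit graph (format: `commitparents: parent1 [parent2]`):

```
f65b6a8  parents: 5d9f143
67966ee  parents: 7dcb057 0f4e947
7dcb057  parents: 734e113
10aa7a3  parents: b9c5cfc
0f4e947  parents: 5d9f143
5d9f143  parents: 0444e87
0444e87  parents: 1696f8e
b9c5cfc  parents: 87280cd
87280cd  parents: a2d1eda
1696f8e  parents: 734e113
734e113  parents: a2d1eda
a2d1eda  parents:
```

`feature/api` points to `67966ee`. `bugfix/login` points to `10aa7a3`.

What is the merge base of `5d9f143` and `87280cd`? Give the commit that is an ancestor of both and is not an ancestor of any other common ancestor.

Ancestors of 5d9f143: {0444e87, 1696f8e, 5d9f143, 734e113, a2d1eda}.
Ancestors of 87280cd: {87280cd, a2d1eda}.
Common ancestors: {a2d1eda}.
The only common ancestor is a2d1eda, so it is the merge base.

a2d1eda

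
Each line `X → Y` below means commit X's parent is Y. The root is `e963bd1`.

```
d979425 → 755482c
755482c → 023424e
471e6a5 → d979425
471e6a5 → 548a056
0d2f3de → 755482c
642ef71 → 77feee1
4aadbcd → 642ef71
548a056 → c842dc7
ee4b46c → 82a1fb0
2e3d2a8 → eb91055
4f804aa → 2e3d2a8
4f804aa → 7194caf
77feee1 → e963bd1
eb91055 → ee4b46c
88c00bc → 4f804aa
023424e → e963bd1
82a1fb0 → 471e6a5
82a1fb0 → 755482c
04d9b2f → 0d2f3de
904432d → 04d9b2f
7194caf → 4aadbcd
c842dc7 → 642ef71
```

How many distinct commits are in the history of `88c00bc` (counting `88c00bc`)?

17

Walking parent pointers from 88c00bc: reachable set = {023424e, 2e3d2a8, 471e6a5, 4aadbcd, 4f804aa, 548a056, 642ef71, 7194caf, 755482c, 77feee1, 82a1fb0, 88c00bc, c842dc7, d979425, e963bd1, eb91055, ee4b46c}.
That is 17 commits.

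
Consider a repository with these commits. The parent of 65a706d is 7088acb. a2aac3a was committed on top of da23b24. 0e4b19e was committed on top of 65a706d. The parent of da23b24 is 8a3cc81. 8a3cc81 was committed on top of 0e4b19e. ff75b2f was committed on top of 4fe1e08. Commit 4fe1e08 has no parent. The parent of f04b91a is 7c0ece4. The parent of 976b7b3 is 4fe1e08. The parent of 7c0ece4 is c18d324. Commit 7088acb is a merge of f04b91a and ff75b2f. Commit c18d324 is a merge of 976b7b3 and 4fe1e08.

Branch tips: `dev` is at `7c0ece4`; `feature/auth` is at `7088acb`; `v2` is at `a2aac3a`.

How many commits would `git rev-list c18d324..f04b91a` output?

Reachable from f04b91a: {4fe1e08, 7c0ece4, 976b7b3, c18d324, f04b91a}.
Reachable from c18d324: {4fe1e08, 976b7b3, c18d324}.
In f04b91a's history but not c18d324's: {7c0ece4, f04b91a} — 2 commits.

2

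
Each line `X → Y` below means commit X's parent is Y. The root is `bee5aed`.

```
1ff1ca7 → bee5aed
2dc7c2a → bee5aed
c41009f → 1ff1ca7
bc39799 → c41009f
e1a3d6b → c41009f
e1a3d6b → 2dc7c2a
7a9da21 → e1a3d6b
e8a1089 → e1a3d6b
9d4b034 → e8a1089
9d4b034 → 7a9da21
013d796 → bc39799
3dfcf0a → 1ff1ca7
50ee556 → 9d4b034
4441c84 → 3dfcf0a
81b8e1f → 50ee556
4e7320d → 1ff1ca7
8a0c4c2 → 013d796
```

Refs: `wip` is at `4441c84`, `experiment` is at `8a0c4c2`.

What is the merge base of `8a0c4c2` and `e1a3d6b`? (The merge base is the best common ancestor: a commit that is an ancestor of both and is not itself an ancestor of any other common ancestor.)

c41009f

Ancestors of 8a0c4c2: {013d796, 1ff1ca7, 8a0c4c2, bc39799, bee5aed, c41009f}.
Ancestors of e1a3d6b: {1ff1ca7, 2dc7c2a, bee5aed, c41009f, e1a3d6b}.
Common ancestors: {1ff1ca7, bee5aed, c41009f}.
Among these, c41009f is not an ancestor of any other common ancestor — it is the merge base.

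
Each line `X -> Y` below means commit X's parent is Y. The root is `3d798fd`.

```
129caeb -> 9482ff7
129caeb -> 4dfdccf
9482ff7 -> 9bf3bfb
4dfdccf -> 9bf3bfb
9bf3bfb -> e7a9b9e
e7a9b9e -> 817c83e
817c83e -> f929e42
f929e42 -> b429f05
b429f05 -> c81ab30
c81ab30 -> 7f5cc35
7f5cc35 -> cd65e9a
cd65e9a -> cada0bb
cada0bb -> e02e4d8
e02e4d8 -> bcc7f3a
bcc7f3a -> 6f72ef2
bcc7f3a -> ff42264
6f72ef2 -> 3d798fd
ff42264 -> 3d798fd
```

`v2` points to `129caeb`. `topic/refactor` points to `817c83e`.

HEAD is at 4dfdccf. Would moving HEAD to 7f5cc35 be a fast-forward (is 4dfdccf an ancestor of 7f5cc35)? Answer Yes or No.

No

A fast-forward from 4dfdccf to 7f5cc35 is possible iff 4dfdccf is an ancestor of 7f5cc35.
Ancestors of 7f5cc35: {3d798fd, 6f72ef2, 7f5cc35, bcc7f3a, cada0bb, cd65e9a, e02e4d8, ff42264}.
4dfdccf is not among them, so fast-forward is not possible.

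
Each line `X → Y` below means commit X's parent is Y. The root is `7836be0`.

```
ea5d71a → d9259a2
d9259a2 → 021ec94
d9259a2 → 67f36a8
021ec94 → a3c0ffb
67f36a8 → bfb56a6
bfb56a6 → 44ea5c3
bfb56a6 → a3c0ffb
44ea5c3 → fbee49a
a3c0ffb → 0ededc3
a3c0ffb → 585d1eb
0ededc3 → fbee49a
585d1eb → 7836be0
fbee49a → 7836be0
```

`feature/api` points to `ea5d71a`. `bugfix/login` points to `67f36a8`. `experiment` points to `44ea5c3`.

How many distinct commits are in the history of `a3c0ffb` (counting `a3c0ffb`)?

5

Walking parent pointers from a3c0ffb: reachable set = {0ededc3, 585d1eb, 7836be0, a3c0ffb, fbee49a}.
That is 5 commits.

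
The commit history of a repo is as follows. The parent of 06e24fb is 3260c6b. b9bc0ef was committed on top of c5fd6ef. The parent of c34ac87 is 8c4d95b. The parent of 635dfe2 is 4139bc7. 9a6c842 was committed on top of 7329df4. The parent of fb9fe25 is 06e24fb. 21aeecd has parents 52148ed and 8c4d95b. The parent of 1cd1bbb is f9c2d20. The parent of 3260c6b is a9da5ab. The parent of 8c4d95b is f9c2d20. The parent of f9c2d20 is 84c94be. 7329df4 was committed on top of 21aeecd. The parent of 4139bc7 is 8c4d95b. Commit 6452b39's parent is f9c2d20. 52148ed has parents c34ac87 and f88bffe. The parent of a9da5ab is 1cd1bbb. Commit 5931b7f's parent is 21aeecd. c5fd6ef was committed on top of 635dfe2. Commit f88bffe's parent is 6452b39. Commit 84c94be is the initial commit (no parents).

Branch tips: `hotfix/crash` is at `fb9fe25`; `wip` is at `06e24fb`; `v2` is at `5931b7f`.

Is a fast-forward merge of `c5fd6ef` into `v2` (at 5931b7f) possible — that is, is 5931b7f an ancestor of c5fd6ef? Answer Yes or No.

No

A fast-forward from 5931b7f to c5fd6ef is possible iff 5931b7f is an ancestor of c5fd6ef.
Ancestors of c5fd6ef: {4139bc7, 635dfe2, 84c94be, 8c4d95b, c5fd6ef, f9c2d20}.
5931b7f is not among them, so fast-forward is not possible.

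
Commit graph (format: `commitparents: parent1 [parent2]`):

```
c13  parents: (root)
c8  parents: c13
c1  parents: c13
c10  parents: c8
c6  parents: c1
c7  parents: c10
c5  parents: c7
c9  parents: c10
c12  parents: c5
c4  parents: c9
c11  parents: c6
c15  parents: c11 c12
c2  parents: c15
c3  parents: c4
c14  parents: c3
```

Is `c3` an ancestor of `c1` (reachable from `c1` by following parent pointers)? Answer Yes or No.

Ancestors of c1: {c1, c13}.
c3 is not in that set, so it is not an ancestor of c1.

No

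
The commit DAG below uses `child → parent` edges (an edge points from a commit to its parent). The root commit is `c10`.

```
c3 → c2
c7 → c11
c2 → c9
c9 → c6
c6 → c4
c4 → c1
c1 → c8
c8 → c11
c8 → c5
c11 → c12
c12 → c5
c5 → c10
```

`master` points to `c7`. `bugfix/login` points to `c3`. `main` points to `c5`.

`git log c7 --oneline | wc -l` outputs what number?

Walking parent pointers from c7: reachable set = {c10, c11, c12, c5, c7}.
That is 5 commits.

5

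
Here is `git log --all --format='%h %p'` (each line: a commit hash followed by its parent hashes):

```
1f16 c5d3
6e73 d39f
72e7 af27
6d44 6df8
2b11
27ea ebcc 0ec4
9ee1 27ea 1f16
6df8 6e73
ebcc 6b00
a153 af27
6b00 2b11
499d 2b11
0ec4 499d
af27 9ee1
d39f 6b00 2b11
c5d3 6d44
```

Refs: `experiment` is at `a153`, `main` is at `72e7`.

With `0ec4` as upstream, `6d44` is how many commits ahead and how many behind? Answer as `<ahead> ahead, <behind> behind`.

5 ahead, 2 behind

Reachable from 6d44: {2b11, 6b00, 6d44, 6df8, 6e73, d39f}.
Reachable from 0ec4: {0ec4, 2b11, 499d}.
Only in 6d44's history (ahead): {6b00, 6d44, 6df8, 6e73, d39f} — 5.
Only in 0ec4's history (behind): {0ec4, 499d} — 2.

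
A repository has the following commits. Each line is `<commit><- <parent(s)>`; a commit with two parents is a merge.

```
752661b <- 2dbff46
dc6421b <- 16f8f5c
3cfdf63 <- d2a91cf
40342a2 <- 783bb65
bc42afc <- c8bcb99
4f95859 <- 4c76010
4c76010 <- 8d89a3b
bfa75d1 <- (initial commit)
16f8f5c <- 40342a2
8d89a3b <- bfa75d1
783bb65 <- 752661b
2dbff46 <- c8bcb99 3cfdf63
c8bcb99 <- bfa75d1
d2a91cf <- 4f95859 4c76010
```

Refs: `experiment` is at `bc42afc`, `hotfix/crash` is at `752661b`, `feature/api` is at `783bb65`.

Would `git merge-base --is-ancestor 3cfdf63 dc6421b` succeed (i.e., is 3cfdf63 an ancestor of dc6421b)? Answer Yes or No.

Yes

Ancestors of dc6421b (commits reachable by following parents): {16f8f5c, 2dbff46, 3cfdf63, 40342a2, 4c76010, 4f95859, 752661b, 783bb65, 8d89a3b, bfa75d1, c8bcb99, d2a91cf, dc6421b}.
3cfdf63 is in that set, so it is an ancestor of dc6421b.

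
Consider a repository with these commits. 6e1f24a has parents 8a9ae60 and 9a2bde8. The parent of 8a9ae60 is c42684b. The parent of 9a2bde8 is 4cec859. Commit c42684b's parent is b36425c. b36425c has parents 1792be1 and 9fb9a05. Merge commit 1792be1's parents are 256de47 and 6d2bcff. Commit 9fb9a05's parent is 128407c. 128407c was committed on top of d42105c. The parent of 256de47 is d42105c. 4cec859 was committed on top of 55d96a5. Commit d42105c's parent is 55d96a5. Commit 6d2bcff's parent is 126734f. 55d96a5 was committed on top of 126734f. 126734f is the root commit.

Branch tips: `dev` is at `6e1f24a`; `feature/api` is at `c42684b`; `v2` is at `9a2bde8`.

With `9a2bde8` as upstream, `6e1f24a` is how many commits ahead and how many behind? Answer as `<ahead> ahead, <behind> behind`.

Reachable from 6e1f24a: {126734f, 128407c, 1792be1, 256de47, 4cec859, 55d96a5, 6d2bcff, 6e1f24a, 8a9ae60, 9a2bde8, 9fb9a05, b36425c, c42684b, d42105c}.
Reachable from 9a2bde8: {126734f, 4cec859, 55d96a5, 9a2bde8}.
Only in 6e1f24a's history (ahead): {128407c, 1792be1, 256de47, 6d2bcff, 6e1f24a, 8a9ae60, 9fb9a05, b36425c, c42684b, d42105c} — 10.
Only in 9a2bde8's history (behind): {} — 0.

10 ahead, 0 behind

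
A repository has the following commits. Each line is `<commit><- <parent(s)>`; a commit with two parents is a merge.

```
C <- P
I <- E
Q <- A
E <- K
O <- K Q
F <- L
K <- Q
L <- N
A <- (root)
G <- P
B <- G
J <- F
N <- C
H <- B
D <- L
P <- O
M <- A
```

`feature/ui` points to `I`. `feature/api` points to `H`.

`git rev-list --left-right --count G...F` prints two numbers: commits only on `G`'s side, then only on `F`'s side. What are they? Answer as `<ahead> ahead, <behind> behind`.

1 ahead, 4 behind

Reachable from G: {A, G, K, O, P, Q}.
Reachable from F: {A, C, F, K, L, N, O, P, Q}.
Only in G's history (ahead): {G} — 1.
Only in F's history (behind): {C, F, L, N} — 4.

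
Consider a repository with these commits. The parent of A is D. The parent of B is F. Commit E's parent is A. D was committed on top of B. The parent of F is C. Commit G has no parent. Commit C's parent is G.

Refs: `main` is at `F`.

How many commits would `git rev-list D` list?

Walking parent pointers from D: reachable set = {B, C, D, F, G}.
That is 5 commits.

5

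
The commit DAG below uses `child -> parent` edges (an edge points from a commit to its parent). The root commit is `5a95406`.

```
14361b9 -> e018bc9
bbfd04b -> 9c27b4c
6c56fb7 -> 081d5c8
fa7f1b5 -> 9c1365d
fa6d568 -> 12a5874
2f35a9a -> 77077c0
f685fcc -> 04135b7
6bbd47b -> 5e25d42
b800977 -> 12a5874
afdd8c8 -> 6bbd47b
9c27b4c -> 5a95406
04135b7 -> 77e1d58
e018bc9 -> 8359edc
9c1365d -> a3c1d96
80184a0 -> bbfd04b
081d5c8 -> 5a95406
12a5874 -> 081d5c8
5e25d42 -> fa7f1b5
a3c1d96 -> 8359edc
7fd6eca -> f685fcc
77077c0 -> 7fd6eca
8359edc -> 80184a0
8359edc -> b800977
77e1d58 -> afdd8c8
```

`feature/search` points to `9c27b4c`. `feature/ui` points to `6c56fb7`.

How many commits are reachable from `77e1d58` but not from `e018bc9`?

Reachable from 77e1d58: {081d5c8, 12a5874, 5a95406, 5e25d42, 6bbd47b, 77e1d58, 80184a0, 8359edc, 9c1365d, 9c27b4c, a3c1d96, afdd8c8, b800977, bbfd04b, fa7f1b5}.
Reachable from e018bc9: {081d5c8, 12a5874, 5a95406, 80184a0, 8359edc, 9c27b4c, b800977, bbfd04b, e018bc9}.
In 77e1d58's history but not e018bc9's: {5e25d42, 6bbd47b, 77e1d58, 9c1365d, a3c1d96, afdd8c8, fa7f1b5} — 7 commits.

7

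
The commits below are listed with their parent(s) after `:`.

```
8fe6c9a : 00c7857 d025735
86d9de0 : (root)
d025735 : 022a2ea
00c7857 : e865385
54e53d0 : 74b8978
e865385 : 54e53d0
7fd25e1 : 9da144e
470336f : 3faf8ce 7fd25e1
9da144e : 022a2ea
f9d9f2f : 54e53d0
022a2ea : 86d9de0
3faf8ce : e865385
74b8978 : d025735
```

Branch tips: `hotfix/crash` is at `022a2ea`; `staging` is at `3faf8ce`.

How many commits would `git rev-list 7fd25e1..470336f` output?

6

Reachable from 470336f: {022a2ea, 3faf8ce, 470336f, 54e53d0, 74b8978, 7fd25e1, 86d9de0, 9da144e, d025735, e865385}.
Reachable from 7fd25e1: {022a2ea, 7fd25e1, 86d9de0, 9da144e}.
In 470336f's history but not 7fd25e1's: {3faf8ce, 470336f, 54e53d0, 74b8978, d025735, e865385} — 6 commits.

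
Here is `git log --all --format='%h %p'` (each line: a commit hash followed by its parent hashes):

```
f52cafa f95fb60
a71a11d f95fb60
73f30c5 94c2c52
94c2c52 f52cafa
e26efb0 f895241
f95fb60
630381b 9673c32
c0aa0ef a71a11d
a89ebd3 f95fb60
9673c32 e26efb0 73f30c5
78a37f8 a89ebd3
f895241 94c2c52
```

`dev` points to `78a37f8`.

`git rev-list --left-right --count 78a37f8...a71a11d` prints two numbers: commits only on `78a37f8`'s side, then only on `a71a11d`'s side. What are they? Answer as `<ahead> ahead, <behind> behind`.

2 ahead, 1 behind

Reachable from 78a37f8: {78a37f8, a89ebd3, f95fb60}.
Reachable from a71a11d: {a71a11d, f95fb60}.
Only in 78a37f8's history (ahead): {78a37f8, a89ebd3} — 2.
Only in a71a11d's history (behind): {a71a11d} — 1.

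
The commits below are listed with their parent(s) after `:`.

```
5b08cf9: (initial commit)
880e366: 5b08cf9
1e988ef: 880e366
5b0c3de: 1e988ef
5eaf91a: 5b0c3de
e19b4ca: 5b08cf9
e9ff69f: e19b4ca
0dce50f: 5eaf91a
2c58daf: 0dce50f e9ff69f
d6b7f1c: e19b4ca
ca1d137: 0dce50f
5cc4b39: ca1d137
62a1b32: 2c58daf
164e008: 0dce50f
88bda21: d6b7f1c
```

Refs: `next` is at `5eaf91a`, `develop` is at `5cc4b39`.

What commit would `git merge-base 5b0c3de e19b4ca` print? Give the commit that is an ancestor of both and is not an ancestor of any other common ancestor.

5b08cf9

Ancestors of 5b0c3de: {1e988ef, 5b08cf9, 5b0c3de, 880e366}.
Ancestors of e19b4ca: {5b08cf9, e19b4ca}.
Common ancestors: {5b08cf9}.
The only common ancestor is 5b08cf9, so it is the merge base.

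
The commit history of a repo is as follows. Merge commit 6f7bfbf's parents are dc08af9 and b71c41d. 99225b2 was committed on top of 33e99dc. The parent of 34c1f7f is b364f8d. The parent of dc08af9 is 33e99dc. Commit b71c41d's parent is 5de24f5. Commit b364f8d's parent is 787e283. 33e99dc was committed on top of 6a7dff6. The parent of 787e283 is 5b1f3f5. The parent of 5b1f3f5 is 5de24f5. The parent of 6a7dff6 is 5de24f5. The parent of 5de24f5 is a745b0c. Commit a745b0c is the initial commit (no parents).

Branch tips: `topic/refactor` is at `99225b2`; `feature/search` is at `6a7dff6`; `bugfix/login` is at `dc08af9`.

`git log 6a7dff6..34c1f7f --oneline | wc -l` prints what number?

Reachable from 34c1f7f: {34c1f7f, 5b1f3f5, 5de24f5, 787e283, a745b0c, b364f8d}.
Reachable from 6a7dff6: {5de24f5, 6a7dff6, a745b0c}.
In 34c1f7f's history but not 6a7dff6's: {34c1f7f, 5b1f3f5, 787e283, b364f8d} — 4 commits.

4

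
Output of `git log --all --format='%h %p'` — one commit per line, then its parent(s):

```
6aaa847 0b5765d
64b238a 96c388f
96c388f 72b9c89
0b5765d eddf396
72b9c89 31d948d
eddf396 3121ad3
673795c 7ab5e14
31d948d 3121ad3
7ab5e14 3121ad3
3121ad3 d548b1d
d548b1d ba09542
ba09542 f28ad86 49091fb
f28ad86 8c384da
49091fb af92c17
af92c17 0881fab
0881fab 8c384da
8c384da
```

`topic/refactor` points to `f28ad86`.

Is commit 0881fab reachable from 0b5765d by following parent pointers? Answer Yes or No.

Ancestors of 0b5765d (commits reachable by following parents): {0881fab, 0b5765d, 3121ad3, 49091fb, 8c384da, af92c17, ba09542, d548b1d, eddf396, f28ad86}.
0881fab is in that set, so it is an ancestor of 0b5765d.

Yes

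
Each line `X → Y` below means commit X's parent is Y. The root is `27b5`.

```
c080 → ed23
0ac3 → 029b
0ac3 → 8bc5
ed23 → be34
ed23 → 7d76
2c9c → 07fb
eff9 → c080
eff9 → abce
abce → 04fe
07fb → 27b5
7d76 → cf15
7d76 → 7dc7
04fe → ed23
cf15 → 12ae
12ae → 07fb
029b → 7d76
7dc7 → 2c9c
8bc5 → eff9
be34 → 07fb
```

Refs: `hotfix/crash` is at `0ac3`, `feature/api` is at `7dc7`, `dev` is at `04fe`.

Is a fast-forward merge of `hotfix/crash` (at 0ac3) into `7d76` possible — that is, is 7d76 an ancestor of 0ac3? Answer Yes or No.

Yes

A fast-forward from 7d76 to 0ac3 is possible iff 7d76 is an ancestor of 0ac3.
Ancestors of 0ac3: {029b, 04fe, 07fb, 0ac3, 12ae, 27b5, 2c9c, 7d76, 7dc7, 8bc5, abce, be34, c080, cf15, ed23, eff9}.
7d76 is among them, so fast-forward is possible.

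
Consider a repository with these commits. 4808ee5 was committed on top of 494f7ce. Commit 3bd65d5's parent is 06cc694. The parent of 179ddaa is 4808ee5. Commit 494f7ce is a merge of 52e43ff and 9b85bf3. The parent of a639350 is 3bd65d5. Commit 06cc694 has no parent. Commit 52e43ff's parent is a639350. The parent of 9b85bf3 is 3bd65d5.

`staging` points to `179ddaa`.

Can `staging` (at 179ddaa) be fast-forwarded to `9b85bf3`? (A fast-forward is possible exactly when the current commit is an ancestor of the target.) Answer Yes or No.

No

A fast-forward from 179ddaa to 9b85bf3 is possible iff 179ddaa is an ancestor of 9b85bf3.
Ancestors of 9b85bf3: {06cc694, 3bd65d5, 9b85bf3}.
179ddaa is not among them, so fast-forward is not possible.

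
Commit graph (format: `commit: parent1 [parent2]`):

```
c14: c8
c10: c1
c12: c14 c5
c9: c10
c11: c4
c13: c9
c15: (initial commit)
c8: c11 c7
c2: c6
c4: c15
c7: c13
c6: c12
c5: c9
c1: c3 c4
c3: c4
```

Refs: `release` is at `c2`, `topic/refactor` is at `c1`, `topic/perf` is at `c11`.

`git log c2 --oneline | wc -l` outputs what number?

15

Walking parent pointers from c2: reachable set = {c1, c10, c11, c12, c13, c14, c15, c2, c3, c4, c5, c6, c7, c8, c9}.
That is 15 commits.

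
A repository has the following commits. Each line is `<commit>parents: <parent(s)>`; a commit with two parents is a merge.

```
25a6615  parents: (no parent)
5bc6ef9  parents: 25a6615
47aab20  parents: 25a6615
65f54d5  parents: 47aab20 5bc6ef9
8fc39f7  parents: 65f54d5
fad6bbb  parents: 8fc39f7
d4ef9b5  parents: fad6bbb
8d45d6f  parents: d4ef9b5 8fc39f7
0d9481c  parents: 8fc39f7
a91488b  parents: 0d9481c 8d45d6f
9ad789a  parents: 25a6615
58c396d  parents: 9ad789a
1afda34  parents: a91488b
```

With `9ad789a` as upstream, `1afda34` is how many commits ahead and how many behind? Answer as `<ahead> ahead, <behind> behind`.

Reachable from 1afda34: {0d9481c, 1afda34, 25a6615, 47aab20, 5bc6ef9, 65f54d5, 8d45d6f, 8fc39f7, a91488b, d4ef9b5, fad6bbb}.
Reachable from 9ad789a: {25a6615, 9ad789a}.
Only in 1afda34's history (ahead): {0d9481c, 1afda34, 47aab20, 5bc6ef9, 65f54d5, 8d45d6f, 8fc39f7, a91488b, d4ef9b5, fad6bbb} — 10.
Only in 9ad789a's history (behind): {9ad789a} — 1.

10 ahead, 1 behind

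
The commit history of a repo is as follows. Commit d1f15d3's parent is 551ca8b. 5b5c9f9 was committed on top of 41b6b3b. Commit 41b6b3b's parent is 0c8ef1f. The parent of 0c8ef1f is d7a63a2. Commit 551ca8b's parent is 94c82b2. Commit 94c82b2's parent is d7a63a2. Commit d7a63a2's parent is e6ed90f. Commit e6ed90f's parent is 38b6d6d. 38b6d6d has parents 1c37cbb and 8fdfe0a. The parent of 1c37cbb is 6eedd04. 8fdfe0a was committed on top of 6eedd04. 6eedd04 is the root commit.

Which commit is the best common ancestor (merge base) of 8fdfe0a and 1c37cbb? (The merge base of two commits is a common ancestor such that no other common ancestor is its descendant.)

6eedd04

Ancestors of 8fdfe0a: {6eedd04, 8fdfe0a}.
Ancestors of 1c37cbb: {1c37cbb, 6eedd04}.
Common ancestors: {6eedd04}.
The only common ancestor is 6eedd04, so it is the merge base.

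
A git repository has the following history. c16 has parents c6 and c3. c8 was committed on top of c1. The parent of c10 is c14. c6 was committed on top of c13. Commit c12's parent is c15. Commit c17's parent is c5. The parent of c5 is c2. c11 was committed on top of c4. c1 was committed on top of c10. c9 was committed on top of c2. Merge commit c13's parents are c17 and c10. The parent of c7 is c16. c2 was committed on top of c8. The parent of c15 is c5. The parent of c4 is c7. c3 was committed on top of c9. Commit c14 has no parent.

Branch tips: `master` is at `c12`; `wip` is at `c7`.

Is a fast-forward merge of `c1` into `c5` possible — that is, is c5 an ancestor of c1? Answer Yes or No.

No

A fast-forward from c5 to c1 is possible iff c5 is an ancestor of c1.
Ancestors of c1: {c1, c10, c14}.
c5 is not among them, so fast-forward is not possible.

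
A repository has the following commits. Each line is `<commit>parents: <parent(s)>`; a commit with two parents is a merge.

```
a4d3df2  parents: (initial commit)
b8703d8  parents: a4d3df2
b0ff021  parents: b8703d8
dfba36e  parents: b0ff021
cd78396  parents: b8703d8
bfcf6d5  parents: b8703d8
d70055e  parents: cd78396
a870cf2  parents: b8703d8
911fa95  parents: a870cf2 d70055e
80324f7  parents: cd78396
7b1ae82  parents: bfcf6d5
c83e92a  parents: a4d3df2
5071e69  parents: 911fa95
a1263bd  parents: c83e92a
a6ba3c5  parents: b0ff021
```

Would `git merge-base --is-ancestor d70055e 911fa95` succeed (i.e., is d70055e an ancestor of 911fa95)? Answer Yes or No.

Ancestors of 911fa95 (commits reachable by following parents): {911fa95, a4d3df2, a870cf2, b8703d8, cd78396, d70055e}.
d70055e is in that set, so it is an ancestor of 911fa95.

Yes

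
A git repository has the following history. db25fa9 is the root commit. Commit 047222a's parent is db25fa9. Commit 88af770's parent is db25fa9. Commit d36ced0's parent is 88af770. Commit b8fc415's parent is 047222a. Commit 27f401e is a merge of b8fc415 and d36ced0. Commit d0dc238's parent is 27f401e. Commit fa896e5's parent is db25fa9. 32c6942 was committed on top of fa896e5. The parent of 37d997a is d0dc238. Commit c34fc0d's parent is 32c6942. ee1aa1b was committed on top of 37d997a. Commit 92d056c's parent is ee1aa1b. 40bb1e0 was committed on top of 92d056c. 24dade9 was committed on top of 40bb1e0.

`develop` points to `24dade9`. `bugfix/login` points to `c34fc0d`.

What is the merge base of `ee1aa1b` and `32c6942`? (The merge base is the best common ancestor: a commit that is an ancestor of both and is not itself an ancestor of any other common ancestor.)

Ancestors of ee1aa1b: {047222a, 27f401e, 37d997a, 88af770, b8fc415, d0dc238, d36ced0, db25fa9, ee1aa1b}.
Ancestors of 32c6942: {32c6942, db25fa9, fa896e5}.
Common ancestors: {db25fa9}.
The only common ancestor is db25fa9, so it is the merge base.

db25fa9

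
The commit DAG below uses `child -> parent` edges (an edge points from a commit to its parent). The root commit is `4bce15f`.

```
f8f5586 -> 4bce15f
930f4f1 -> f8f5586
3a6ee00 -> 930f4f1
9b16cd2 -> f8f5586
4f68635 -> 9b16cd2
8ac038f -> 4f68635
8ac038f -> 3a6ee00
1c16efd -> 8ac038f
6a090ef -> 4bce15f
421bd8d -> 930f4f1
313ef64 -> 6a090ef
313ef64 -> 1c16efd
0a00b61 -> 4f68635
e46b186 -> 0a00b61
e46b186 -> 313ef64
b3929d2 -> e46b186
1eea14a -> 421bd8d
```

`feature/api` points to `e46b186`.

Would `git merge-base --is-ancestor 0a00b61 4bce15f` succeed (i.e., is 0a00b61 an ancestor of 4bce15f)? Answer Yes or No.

No

Ancestors of 4bce15f: {4bce15f}.
0a00b61 is not in that set, so it is not an ancestor of 4bce15f.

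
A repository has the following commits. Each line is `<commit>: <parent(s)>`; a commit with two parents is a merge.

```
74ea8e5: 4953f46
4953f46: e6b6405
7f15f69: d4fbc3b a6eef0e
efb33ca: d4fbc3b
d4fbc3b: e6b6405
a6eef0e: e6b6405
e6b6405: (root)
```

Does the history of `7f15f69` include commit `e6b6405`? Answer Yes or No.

Ancestors of 7f15f69 (commits reachable by following parents): {7f15f69, a6eef0e, d4fbc3b, e6b6405}.
e6b6405 is in that set, so it is an ancestor of 7f15f69.

Yes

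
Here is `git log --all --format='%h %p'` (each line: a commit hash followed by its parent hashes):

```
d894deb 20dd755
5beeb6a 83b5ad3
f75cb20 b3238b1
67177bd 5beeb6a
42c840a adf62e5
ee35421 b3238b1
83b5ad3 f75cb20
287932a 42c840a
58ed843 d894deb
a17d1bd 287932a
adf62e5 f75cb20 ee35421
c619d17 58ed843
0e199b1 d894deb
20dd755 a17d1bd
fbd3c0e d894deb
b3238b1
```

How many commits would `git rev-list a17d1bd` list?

7

Walking parent pointers from a17d1bd: reachable set = {287932a, 42c840a, a17d1bd, adf62e5, b3238b1, ee35421, f75cb20}.
That is 7 commits.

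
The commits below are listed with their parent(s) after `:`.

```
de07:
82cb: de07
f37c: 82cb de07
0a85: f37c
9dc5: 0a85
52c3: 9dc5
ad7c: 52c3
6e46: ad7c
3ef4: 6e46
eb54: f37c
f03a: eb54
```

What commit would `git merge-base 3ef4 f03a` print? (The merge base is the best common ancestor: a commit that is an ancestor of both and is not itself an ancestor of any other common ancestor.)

Ancestors of 3ef4: {0a85, 3ef4, 52c3, 6e46, 82cb, 9dc5, ad7c, de07, f37c}.
Ancestors of f03a: {82cb, de07, eb54, f03a, f37c}.
Common ancestors: {82cb, de07, f37c}.
Among these, f37c is not an ancestor of any other common ancestor — it is the merge base.

f37c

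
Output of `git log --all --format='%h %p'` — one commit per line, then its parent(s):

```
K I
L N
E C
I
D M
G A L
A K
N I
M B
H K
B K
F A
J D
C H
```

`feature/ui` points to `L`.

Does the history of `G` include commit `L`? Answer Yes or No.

Yes

Ancestors of G (commits reachable by following parents): {A, G, I, K, L, N}.
L is in that set, so it is an ancestor of G.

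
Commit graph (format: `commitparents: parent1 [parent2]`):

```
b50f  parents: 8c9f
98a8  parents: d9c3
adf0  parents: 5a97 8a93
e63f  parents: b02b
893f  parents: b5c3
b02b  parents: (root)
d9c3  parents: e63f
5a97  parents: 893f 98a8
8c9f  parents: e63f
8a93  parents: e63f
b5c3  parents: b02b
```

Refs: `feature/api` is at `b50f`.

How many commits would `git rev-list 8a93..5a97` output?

5

Reachable from 5a97: {5a97, 893f, 98a8, b02b, b5c3, d9c3, e63f}.
Reachable from 8a93: {8a93, b02b, e63f}.
In 5a97's history but not 8a93's: {5a97, 893f, 98a8, b5c3, d9c3} — 5 commits.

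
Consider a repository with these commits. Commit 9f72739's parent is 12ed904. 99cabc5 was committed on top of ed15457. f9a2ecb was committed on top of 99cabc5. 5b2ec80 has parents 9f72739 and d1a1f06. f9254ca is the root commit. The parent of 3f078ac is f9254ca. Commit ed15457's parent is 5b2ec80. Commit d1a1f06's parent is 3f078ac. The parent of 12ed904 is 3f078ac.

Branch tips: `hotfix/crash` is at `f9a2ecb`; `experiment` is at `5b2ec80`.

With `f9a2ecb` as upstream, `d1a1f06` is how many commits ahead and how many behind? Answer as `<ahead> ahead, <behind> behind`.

0 ahead, 6 behind

Reachable from d1a1f06: {3f078ac, d1a1f06, f9254ca}.
Reachable from f9a2ecb: {12ed904, 3f078ac, 5b2ec80, 99cabc5, 9f72739, d1a1f06, ed15457, f9254ca, f9a2ecb}.
Only in d1a1f06's history (ahead): {} — 0.
Only in f9a2ecb's history (behind): {12ed904, 5b2ec80, 99cabc5, 9f72739, ed15457, f9a2ecb} — 6.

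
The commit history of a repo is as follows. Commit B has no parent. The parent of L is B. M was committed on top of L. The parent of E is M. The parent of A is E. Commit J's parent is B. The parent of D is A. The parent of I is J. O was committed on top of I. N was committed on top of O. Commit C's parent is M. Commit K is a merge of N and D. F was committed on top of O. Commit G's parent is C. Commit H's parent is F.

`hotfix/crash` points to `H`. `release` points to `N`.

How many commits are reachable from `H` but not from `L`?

Reachable from H: {B, F, H, I, J, O}.
Reachable from L: {B, L}.
In H's history but not L's: {F, H, I, J, O} — 5 commits.

5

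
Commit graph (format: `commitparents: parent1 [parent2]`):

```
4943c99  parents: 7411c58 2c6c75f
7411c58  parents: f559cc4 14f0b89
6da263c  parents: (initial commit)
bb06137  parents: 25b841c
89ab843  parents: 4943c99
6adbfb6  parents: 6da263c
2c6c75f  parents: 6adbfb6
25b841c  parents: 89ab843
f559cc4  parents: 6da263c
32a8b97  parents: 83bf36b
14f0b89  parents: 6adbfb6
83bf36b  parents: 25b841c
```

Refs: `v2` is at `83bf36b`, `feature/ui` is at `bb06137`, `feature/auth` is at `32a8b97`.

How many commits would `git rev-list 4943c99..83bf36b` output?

Reachable from 83bf36b: {14f0b89, 25b841c, 2c6c75f, 4943c99, 6adbfb6, 6da263c, 7411c58, 83bf36b, 89ab843, f559cc4}.
Reachable from 4943c99: {14f0b89, 2c6c75f, 4943c99, 6adbfb6, 6da263c, 7411c58, f559cc4}.
In 83bf36b's history but not 4943c99's: {25b841c, 83bf36b, 89ab843} — 3 commits.

3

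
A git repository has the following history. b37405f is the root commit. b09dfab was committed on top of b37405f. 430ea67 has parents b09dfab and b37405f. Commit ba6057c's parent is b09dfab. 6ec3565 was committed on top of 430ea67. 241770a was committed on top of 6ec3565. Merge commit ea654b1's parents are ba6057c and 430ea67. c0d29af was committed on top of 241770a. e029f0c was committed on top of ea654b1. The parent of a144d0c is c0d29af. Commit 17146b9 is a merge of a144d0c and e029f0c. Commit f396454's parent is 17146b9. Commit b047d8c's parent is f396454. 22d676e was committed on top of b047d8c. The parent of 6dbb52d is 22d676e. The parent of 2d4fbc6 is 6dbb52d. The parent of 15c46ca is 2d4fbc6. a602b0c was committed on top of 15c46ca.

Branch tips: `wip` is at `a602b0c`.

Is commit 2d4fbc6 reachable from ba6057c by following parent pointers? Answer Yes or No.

No

Ancestors of ba6057c: {b09dfab, b37405f, ba6057c}.
2d4fbc6 is not in that set, so it is not an ancestor of ba6057c.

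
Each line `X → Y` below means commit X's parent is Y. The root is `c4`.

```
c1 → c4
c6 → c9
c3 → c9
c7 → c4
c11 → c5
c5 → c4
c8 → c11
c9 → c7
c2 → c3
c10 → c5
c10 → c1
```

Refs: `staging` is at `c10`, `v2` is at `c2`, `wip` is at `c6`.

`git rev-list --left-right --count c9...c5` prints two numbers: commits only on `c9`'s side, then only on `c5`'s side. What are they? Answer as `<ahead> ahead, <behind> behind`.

2 ahead, 1 behind

Reachable from c9: {c4, c7, c9}.
Reachable from c5: {c4, c5}.
Only in c9's history (ahead): {c7, c9} — 2.
Only in c5's history (behind): {c5} — 1.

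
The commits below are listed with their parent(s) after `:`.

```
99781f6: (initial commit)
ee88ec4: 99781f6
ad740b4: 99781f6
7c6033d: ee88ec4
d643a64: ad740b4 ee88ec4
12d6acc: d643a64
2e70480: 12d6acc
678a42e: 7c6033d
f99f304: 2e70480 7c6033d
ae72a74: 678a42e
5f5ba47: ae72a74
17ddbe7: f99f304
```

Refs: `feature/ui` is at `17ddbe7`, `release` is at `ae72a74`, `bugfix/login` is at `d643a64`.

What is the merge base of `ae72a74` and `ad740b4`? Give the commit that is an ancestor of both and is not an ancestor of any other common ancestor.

Ancestors of ae72a74: {678a42e, 7c6033d, 99781f6, ae72a74, ee88ec4}.
Ancestors of ad740b4: {99781f6, ad740b4}.
Common ancestors: {99781f6}.
The only common ancestor is 99781f6, so it is the merge base.

99781f6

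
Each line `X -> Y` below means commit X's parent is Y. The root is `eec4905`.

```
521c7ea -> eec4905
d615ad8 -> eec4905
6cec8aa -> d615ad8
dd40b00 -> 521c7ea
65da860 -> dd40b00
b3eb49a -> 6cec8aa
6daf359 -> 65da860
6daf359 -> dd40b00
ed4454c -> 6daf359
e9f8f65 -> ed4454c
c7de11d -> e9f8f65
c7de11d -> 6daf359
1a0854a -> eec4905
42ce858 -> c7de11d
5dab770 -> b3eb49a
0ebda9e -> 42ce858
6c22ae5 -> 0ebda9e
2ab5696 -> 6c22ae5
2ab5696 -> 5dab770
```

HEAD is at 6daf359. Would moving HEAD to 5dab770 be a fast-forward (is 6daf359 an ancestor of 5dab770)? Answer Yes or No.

A fast-forward from 6daf359 to 5dab770 is possible iff 6daf359 is an ancestor of 5dab770.
Ancestors of 5dab770: {5dab770, 6cec8aa, b3eb49a, d615ad8, eec4905}.
6daf359 is not among them, so fast-forward is not possible.

No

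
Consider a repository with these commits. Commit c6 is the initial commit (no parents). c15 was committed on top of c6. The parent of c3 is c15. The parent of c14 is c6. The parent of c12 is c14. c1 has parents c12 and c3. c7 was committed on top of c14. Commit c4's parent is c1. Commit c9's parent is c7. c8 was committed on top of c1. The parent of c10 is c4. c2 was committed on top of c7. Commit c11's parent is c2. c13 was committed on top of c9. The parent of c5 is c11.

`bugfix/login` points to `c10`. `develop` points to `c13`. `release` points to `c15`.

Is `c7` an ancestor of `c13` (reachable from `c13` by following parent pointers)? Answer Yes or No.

Yes

Ancestors of c13 (commits reachable by following parents): {c13, c14, c6, c7, c9}.
c7 is in that set, so it is an ancestor of c13.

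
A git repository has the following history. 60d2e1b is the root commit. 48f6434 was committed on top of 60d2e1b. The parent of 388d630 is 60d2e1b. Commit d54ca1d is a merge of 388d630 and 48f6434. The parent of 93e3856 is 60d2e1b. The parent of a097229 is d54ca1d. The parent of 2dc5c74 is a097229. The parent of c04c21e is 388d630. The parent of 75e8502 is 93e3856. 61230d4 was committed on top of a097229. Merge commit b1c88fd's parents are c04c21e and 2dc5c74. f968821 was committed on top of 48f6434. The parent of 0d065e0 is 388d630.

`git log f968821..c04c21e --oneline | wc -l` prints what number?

Reachable from c04c21e: {388d630, 60d2e1b, c04c21e}.
Reachable from f968821: {48f6434, 60d2e1b, f968821}.
In c04c21e's history but not f968821's: {388d630, c04c21e} — 2 commits.

2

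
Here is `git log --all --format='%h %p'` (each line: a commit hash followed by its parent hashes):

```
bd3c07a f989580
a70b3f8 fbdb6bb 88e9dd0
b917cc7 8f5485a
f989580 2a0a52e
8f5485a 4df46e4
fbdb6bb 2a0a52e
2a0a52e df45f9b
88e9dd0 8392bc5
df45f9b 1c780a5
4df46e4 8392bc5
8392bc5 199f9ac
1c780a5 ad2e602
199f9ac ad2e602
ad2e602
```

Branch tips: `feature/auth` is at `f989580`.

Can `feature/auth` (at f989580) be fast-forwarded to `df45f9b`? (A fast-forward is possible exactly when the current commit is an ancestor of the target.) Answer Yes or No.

No

A fast-forward from f989580 to df45f9b is possible iff f989580 is an ancestor of df45f9b.
Ancestors of df45f9b: {1c780a5, ad2e602, df45f9b}.
f989580 is not among them, so fast-forward is not possible.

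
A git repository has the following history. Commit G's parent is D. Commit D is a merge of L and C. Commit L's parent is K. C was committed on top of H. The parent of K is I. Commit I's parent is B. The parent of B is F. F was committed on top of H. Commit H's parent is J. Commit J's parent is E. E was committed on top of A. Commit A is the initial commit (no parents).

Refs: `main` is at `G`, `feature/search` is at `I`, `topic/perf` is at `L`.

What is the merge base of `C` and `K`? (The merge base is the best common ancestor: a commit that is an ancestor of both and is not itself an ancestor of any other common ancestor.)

H

Ancestors of C: {A, C, E, H, J}.
Ancestors of K: {A, B, E, F, H, I, J, K}.
Common ancestors: {A, E, H, J}.
Among these, H is not an ancestor of any other common ancestor — it is the merge base.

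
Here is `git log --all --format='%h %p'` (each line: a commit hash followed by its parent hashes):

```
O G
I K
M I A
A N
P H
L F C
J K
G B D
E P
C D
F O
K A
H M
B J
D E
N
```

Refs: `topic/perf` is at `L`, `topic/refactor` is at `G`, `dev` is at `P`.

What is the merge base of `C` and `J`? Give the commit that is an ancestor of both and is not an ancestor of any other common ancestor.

Ancestors of C: {A, C, D, E, H, I, K, M, N, P}.
Ancestors of J: {A, J, K, N}.
Common ancestors: {A, K, N}.
Among these, K is not an ancestor of any other common ancestor — it is the merge base.

K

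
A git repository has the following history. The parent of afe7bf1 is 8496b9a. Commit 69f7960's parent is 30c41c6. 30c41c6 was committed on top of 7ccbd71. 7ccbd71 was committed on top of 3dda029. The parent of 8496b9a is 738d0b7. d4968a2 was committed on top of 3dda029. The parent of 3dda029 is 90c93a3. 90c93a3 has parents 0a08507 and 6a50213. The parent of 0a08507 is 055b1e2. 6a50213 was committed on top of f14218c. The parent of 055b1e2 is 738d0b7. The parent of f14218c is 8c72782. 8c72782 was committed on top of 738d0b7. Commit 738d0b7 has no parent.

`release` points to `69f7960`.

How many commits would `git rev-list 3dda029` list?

Walking parent pointers from 3dda029: reachable set = {055b1e2, 0a08507, 3dda029, 6a50213, 738d0b7, 8c72782, 90c93a3, f14218c}.
That is 8 commits.

8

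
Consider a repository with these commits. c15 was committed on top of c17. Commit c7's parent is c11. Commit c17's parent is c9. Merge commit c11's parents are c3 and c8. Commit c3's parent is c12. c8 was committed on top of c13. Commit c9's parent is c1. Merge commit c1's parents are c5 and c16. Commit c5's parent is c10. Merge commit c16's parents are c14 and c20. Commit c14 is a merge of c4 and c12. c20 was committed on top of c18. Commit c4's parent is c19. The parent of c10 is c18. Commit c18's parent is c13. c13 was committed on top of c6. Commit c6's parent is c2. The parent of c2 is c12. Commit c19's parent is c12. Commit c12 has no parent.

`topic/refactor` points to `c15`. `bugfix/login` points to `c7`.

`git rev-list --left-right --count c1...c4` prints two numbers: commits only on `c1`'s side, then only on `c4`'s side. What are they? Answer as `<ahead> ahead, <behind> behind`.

10 ahead, 0 behind

Reachable from c1: {c1, c10, c12, c13, c14, c16, c18, c19, c2, c20, c4, c5, c6}.
Reachable from c4: {c12, c19, c4}.
Only in c1's history (ahead): {c1, c10, c13, c14, c16, c18, c2, c20, c5, c6} — 10.
Only in c4's history (behind): {} — 0.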